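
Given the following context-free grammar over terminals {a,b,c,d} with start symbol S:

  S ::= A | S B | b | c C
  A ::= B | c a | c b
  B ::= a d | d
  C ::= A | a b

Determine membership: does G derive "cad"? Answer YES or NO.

CNF form of G:
  S -> S B | T0 T1 | T2 C | T2 T0 | T2 T3 | b | d
  A -> T0 T1 | T2 T0 | T2 T3 | d
  B -> T0 T1 | d
  C -> T0 T1 | T0 T3 | T2 T0 | T2 T3 | d
  T0 -> a
  T1 -> d
  T2 -> c
  T3 -> b

CYK table (by increasing span):
  [0..0]={T2}  "c"  orig:{}
  [1..1]={T0}  "a"  orig:{}
  [2..2]={A,B,C,S,T1}  "d"  orig:{A,B,C,S}
  [0..1]={A,C,S}  "ca"
  [1..2]={A,B,C,S}  "ad"
  [0..2]={S}  "cad"

S ∈ T[0,2] ⇒ YES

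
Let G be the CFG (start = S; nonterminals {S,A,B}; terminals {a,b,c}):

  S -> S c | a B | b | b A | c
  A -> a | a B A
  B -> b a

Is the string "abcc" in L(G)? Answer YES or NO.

CNF form of G:
  S -> S T2 | T0 B | T1 A | b | c
  A -> T0 X3 | a
  B -> T1 T0
  T0 -> a
  T1 -> b
  T2 -> c
  X3 -> B A

CYK table (by increasing span):
  cell(0,0) a: {A,T0}  orig:{A}
  cell(1,1) b: {S,T1}  orig:{S}
  cell(2,2) c: {S,T2}  orig:{S}
  cell(3,3) c: {S,T2}  orig:{S}
  cell(0,1) ab: ∅
  cell(1,2) bc: {S}
  cell(2,3) cc: {S}
  cell(0,2) abc: ∅
  cell(1,3) bcc: {S}
  cell(0,3) abcc: ∅

S ∉ T[0,3] ⇒ NO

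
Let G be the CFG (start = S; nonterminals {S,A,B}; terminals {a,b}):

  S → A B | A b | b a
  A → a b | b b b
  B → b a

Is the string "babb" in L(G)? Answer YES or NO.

Convert to CNF:
  S -> A B | A T1 | T1 T0
  A -> T0 T1 | T1 X2
  B -> T1 T0
  T0 -> a
  T1 -> b
  X2 -> T1 T1

CYK table (by increasing span):
  [0..0]={T1}  "b"  orig:{}
  [1..1]={T0}  "a"  orig:{}
  [2..2]={T1}  "b"  orig:{}
  [3..3]={T1}  "b"  orig:{}
  [0..1]={B,S}  "ba"
  [1..2]={A}  "ab"
  [2..3]={X2}  "bb"  orig:{}
  [0..2]=∅  "bab"
  [1..3]={S}  "abb"
  [0..3]=∅  "babb"

S ∉ T[0,3] ⇒ NO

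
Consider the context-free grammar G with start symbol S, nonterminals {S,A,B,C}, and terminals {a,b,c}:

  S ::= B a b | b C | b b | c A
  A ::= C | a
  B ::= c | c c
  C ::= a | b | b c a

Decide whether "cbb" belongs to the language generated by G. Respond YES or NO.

Convert to CNF:
  S -> B X5 | T0 C | T0 T0 | T1 A
  A -> T0 X3 | a | b
  B -> T1 T1 | c
  C -> T0 X4 | a | b
  T0 -> b
  T1 -> c
  T2 -> a
  X3 -> T1 T2
  X4 -> T1 T2
  X5 -> T2 T0

CYK fill:
  cell(0,0) c: {B,T1}  orig:{B}
  cell(1,1) b: {A,C,T0}  orig:{A,C}
  cell(2,2) b: {A,C,T0}  orig:{A,C}
  cell(0,1) cb: {S}
  cell(1,2) bb: {S}
  cell(0,2) cbb: ∅

S ∉ T[0,2] ⇒ NO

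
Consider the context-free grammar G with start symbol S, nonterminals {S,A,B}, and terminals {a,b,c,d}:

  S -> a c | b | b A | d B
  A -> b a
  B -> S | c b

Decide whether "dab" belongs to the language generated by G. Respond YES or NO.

CNF form of G:
  S -> T0 A | T1 T2 | T3 B | b
  A -> T0 T1
  B -> T0 A | T1 T2 | T2 T0 | T3 B | b
  T0 -> b
  T1 -> a
  T2 -> c
  T3 -> d

Fill CYK table bottom-up:
  T[0,0] 'd' = {T3}  orig:{}
  T[1,1] 'a' = {T1}  orig:{}
  T[2,2] 'b' = {B,S,T0}  orig:{B,S}
  T[0,1] 'da' = ∅
  T[1,2] 'ab' = ∅
  T[0,2] 'dab' = ∅

S ∉ T[0,2] ⇒ NO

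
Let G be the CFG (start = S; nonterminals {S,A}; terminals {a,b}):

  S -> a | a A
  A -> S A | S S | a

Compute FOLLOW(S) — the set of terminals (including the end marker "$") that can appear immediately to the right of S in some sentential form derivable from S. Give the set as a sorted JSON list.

FIRST iteration:
round 1:
  A via A→a: +{a}
  S via S→a: +{a}
  FIRST(S)={a}  FIRST(A)={a}
round 2: (no change)
  FIRST(S)={a}  FIRST(A)={a}

Compute FOLLOW by fixpoint:
seed FOLLOW(S) with $
round 1:
  A→S A: FOLLOW(S) ⊇ FIRST(A) = {a}; new: +{a}
  S→a A: FOLLOW(A) ⊇ FOLLOW(S) ⊇ {$,a}; new: +{$,a}
  FOLLOW[S]={$,a}  FOLLOW[A]={$,a}
round 2: (stable)
  FOLLOW[S]={$,a}  FOLLOW[A]={$,a}

FOLLOW(S) = ["$", "a"]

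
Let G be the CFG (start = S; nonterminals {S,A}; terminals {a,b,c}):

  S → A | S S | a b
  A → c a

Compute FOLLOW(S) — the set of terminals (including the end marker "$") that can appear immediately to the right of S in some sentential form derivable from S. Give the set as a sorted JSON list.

Compute FIRST by fixpoint:
pass 1:
  A via A→c a: +{c}
  S via S→A: +{c}
  S via S→a b: +{a}
  FIRST(S)={a,c}  FIRST(A)={c}
pass 2: — fixpoint
  FIRST(S)={a,c}  FIRST(A)={c}

FOLLOW sets:
FOLLOW(S) := {$}
iter 1:
  S→A: FOLLOW(A) ⊇ FOLLOW(S) ⊇ {$}; new: +{$}
  S→S S: FOLLOW(S) ⊇ FIRST(S) = {a,c}; new: +{a,c}
  S: {$,a,c}  A: {$}
iter 2:
  S→A: FOLLOW(A) ⊇ FOLLOW(S) ⊇ {$,a,c}; new: +{a,c}
  S: {$,a,c}  A: {$,a,c}
iter 3: done
  S: {$,a,c}  A: {$,a,c}

FOLLOW(S) = ["$", "a", "c"]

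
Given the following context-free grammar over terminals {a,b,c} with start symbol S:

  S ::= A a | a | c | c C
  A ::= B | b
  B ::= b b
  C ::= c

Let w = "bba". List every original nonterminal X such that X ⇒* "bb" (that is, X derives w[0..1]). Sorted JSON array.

Convert to CNF:
  S -> A T1 | T2 C | a | c
  A -> T0 T0 | b
  B -> T0 T0
  C -> c
  T0 -> b
  T1 -> a
  T2 -> c

Fill CYK table bottom-up, restricted to cells inside w[0..1]:
  T[0,0] 'b' = {A,T0}  orig:{A}
  T[1,1] 'b' = {A,T0}  orig:{A}
  T[0,1] 'bb' = {A,B}

Original NTs in T[0,1] deriving "bb": ["A", "B"]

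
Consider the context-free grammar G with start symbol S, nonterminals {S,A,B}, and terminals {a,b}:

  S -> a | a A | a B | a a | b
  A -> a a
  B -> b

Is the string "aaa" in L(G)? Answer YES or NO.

CNF form of G:
  S -> T0 A | T0 B | T0 T0 | a | b
  A -> T0 T0
  B -> b
  T0 -> a

CYK fill:
  cell(0,0) a: {S,T0}  orig:{S}
  cell(1,1) a: {S,T0}  orig:{S}
  cell(2,2) a: {S,T0}  orig:{S}
  cell(0,1) aa: {A,S}
  cell(1,2) aa: {A,S}
  cell(0,2) aaa: {S}

S ∈ T[0,2] ⇒ YES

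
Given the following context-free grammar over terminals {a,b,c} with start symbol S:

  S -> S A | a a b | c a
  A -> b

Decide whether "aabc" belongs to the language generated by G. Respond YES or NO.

CNF form of G:
  S -> S A | T0 X3 | T2 T0
  A -> b
  T0 -> a
  T1 -> b
  T2 -> c
  X3 -> T0 T1

CYK table (by increasing span):
  [0..0]={T0}  "a"  orig:{}
  [1..1]={T0}  "a"  orig:{}
  [2..2]={A,T1}  "b"  orig:{A}
  [3..3]={T2}  "c"  orig:{}
  [0..1]=∅  "aa"
  [1..2]={X3}  "ab"  orig:{}
  [2..3]=∅  "bc"
  [0..2]={S}  "aab"
  [1..3]=∅  "abc"
  [0..3]=∅  "aabc"

S ∉ T[0,3] ⇒ NO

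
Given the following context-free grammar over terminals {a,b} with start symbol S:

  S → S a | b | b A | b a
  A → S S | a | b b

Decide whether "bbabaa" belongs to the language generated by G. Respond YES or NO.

Convert to CNF:
  S -> S T1 | T0 A | T0 T1 | b
  A -> S S | T0 T0 | a
  T0 -> b
  T1 -> a

CYK fill:
  [0..0]={S,T0}  "b"  orig:{S}
  [1..1]={S,T0}  "b"  orig:{S}
  [2..2]={A,T1}  "a"  orig:{A}
  [3..3]={S,T0}  "b"  orig:{S}
  [4..4]={A,T1}  "a"  orig:{A}
  [5..5]={A,T1}  "a"  orig:{A}
  [0..1]={A}  "bb"
  [1..2]={S}  "ba"
  [2..3]=∅  "ab"
  [3..4]={S}  "ba"
  [4..5]=∅  "aa"
  [0..2]={A}  "bba"
  [1..3]={A}  "bab"
  [2..4]=∅  "aba"
  [3..5]={S}  "baa"
  [0..3]={S}  "bbab"
  [1..4]={A}  "baba"
  [2..5]=∅  "abaa"
  [0..4]={S}  "bbaba"
  [1..5]={A}  "babaa"
  [0..5]={S}  "bbabaa"

S ∈ T[0,5] ⇒ YES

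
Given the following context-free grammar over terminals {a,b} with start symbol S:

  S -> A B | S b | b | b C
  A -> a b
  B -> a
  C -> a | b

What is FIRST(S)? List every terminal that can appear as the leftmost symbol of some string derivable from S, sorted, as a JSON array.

FIRST sets, iterate to fixpoint:
iter 1:
  A via A→a b: +{a}
  B via B→a: +{a}
  C via C→a: +{a}
  C via C→b: +{b}
  S via S→A B: +{a}
  S via S→b: +{b}
  FIRST(S)={a,b}  FIRST(A)={a}  FIRST(B)={a}  FIRST(C)={a,b}
iter 2: (stable)
  FIRST(S)={a,b}  FIRST(A)={a}  FIRST(B)={a}  FIRST(C)={a,b}

FIRST(S) = ["a", "b"]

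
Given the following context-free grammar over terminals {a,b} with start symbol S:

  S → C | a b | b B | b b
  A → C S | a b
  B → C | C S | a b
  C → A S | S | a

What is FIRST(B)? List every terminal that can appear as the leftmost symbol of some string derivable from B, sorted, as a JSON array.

Compute FIRST by fixpoint:
iter 1:
  A via A→a b: +{a}
  B via B→a b: +{a}
  C via C→A S: +{a}
  S via S→C: +{a}
  S via S→b B: +{b}
  FIRST(S)={a,b}  FIRST(A)={a}  FIRST(B)={a}  FIRST(C)={a}
iter 2:
  C via C→S: +{b}
  FIRST(S)={a,b}  FIRST(A)={a}  FIRST(B)={a}  FIRST(C)={a,b}
iter 3:
  A via A→C S: +{b}
  B via B→C: +{b}
  FIRST(S)={a,b}  FIRST(A)={a,b}  FIRST(B)={a,b}  FIRST(C)={a,b}
iter 4: (stable)
  FIRST(S)={a,b}  FIRST(A)={a,b}  FIRST(B)={a,b}  FIRST(C)={a,b}

FIRST(B) = ["a", "b"]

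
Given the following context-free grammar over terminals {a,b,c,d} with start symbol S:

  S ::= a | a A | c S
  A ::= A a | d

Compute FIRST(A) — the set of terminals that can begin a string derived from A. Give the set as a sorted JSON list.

FIRST sets, iterate to fixpoint:
iter 1:
  A via A→d: +{d}
  S via S→a: +{a}
  S via S→c S: +{c}
  FIRST[S]={a,c}  FIRST[A]={d}
iter 2: (stable)
  FIRST[S]={a,c}  FIRST[A]={d}

FIRST(A) = ["d"]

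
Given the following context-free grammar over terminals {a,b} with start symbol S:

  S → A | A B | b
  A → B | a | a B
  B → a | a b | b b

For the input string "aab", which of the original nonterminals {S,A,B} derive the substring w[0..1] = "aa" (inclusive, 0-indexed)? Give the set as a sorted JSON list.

Convert to CNF:
  S -> A B | T0 B | T0 T1 | T1 T1 | a | b
  A -> T0 B | T0 T1 | T1 T1 | a
  B -> T0 T1 | T1 T1 | a
  T0 -> a
  T1 -> b

CYK fill, restricted to cells inside w[0..1]:
  T[0,0] 'a' = {A,B,S,T0}  orig:{A,B,S}
  T[1,1] 'a' = {A,B,S,T0}  orig:{A,B,S}
  T[0,1] 'aa' = {A,S}

Original NTs in T[0,1] deriving "aa": ["A", "S"]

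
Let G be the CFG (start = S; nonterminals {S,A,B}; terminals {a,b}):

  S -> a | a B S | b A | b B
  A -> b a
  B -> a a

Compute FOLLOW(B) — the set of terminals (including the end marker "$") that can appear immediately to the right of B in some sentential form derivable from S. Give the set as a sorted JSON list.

FIRST iteration:
round 1:
  A via A→b a: +{b}
  B via B→a a: +{a}
  S via S→a: +{a}
  S via S→b A: +{b}
  FIRST(S)={a,b}  FIRST(A)={b}  FIRST(B)={a}
round 2: (no change)
  FIRST(S)={a,b}  FIRST(A)={b}  FIRST(B)={a}

FOLLOW sets:
FOLLOW(S) := {$}
pass 1:
  S→a B S: FOLLOW(B) ⊇ FIRST(S) = {a,b}; new: +{a,b}
  S→b A: FOLLOW(A) ⊇ FOLLOW(S) ⊇ {$}; new: +{$}
  S→b B: FOLLOW(B) ⊇ FOLLOW(S) ⊇ {$}; new: +{$}
  FOLLOW(S)={$}  FOLLOW(A)={$}  FOLLOW(B)={$,a,b}
pass 2: (stable)
  FOLLOW(S)={$}  FOLLOW(A)={$}  FOLLOW(B)={$,a,b}

FOLLOW(B) = ["$", "a", "b"]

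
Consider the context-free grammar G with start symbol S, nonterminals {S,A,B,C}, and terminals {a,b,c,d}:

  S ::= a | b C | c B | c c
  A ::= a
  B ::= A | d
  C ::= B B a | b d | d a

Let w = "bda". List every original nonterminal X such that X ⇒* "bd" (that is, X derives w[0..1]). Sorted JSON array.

CNF form of G:
  S -> T1 C | T3 B | T3 T3 | a
  A -> a
  B -> a | d
  C -> B X4 | T1 T2 | T2 T0
  T0 -> a
  T1 -> b
  T2 -> d
  T3 -> c
  X4 -> B T0

Fill CYK table bottom-up, restricted to cells inside w[0..1]:
  cell(0,0) b: {T1}  orig:{}
  cell(1,1) d: {B,T2}  orig:{B}
  cell(0,1) bd: {C}

Original NTs in T[0,1] deriving "bd": ["C"]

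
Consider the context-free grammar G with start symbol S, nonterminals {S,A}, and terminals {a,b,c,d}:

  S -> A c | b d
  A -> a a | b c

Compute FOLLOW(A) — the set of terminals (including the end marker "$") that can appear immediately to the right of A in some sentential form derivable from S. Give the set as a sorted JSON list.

Compute FIRST by fixpoint:
[1]
  A via A→a a: +{a}
  A via A→b c: +{b}
  S via S→A c: +{a,b}
  S: {a,b}  A: {a,b}
[2] — fixpoint
  S: {a,b}  A: {a,b}

Compute FOLLOW by fixpoint:
initialize: $ ∈ FOLLOW(S)
[1]
  S→A c: FOLLOW(A) ⊇ FIRST(c) = {c}; new: +{c}
  S: {$}  A: {c}
[2] — fixpoint
  S: {$}  A: {c}

FOLLOW(A) = ["c"]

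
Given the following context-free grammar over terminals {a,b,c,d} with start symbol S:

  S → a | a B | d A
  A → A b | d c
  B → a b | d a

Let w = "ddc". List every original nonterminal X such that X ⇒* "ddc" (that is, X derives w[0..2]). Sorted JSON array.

Convert to CNF:
  S -> T1 A | T3 B | a
  A -> A T0 | T1 T2
  B -> T1 T3 | T3 T0
  T0 -> b
  T1 -> d
  T2 -> c
  T3 -> a

CYK table (by increasing span), restricted to cells inside w[0..2]:
  [0..0]={T1}  "d"  orig:{}
  [1..1]={T1}  "d"  orig:{}
  [2..2]={T2}  "c"  orig:{}
  [0..1]=∅  "dd"
  [1..2]={A}  "dc"
  [0..2]={S}  "ddc"

Original NTs in T[0,2] deriving "ddc": ["S"]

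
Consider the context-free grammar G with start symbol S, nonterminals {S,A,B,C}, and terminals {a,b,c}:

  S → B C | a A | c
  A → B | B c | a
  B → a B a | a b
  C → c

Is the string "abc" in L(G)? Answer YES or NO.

Convert to CNF:
  S -> B C | T1 A | c
  A -> B T0 | T1 T2 | T1 X3 | a
  B -> T1 T2 | T1 X4
  C -> c
  T0 -> c
  T1 -> a
  T2 -> b
  X3 -> B T1
  X4 -> B T1

CYK table (by increasing span):
  T[0,0] 'a' = {A,T1}  orig:{A}
  T[1,1] 'b' = {T2}  orig:{}
  T[2,2] 'c' = {C,S,T0}  orig:{C,S}
  T[0,1] 'ab' = {A,B}
  T[1,2] 'bc' = ∅
  T[0,2] 'abc' = {A,S}

S ∈ T[0,2] ⇒ YES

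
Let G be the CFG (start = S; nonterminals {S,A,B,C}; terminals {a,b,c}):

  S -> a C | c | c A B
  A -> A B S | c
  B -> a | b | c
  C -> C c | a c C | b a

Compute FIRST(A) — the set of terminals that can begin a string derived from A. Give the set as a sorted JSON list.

FIRST sets, iterate to fixpoint:
iter 1:
  A via A→c: +{c}
  B via B→a: +{a}
  B via B→b: +{b}
  B via B→c: +{c}
  C via C→a c C: +{a}
  C via C→b a: +{b}
  S via S→a C: +{a}
  S via S→c: +{c}
  FIRST(S)={a,c}  FIRST(A)={c}  FIRST(B)={a,b,c}  FIRST(C)={a,b}
iter 2: (stable)
  FIRST(S)={a,c}  FIRST(A)={c}  FIRST(B)={a,b,c}  FIRST(C)={a,b}

FIRST(A) = ["c"]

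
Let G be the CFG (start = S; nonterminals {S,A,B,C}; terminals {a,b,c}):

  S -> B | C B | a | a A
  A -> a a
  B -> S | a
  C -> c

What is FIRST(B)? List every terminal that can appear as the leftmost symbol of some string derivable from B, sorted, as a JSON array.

FIRST sets, iterate to fixpoint:
iter 1:
  A via A→a a: +{a}
  B via B→a: +{a}
  C via C→c: +{c}
  S via S→B: +{a}
  S via S→C B: +{c}
  FIRST(S)={a,c}  FIRST(A)={a}  FIRST(B)={a}  FIRST(C)={c}
iter 2:
  B via B→S: +{c}
  FIRST(S)={a,c}  FIRST(A)={a}  FIRST(B)={a,c}  FIRST(C)={c}
iter 3: done
  FIRST(S)={a,c}  FIRST(A)={a}  FIRST(B)={a,c}  FIRST(C)={c}

FIRST(B) = ["a", "c"]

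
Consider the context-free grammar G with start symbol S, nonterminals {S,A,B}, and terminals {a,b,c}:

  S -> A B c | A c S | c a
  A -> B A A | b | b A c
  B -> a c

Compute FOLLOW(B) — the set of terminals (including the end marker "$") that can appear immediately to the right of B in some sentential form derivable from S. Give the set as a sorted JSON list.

FIRST sets, iterate to fixpoint:
round 1:
  A via A→b: +{b}
  B via B→a c: +{a}
  S via S→A B c: +{b}
  S via S→c a: +{c}
  FIRST(S)={b,c}  FIRST(A)={b}  FIRST(B)={a}
round 2:
  A via A→B A A: +{a}
  S via S→A B c: +{a}
  FIRST(S)={a,b,c}  FIRST(A)={a,b}  FIRST(B)={a}
round 3: (no change)
  FIRST(S)={a,b,c}  FIRST(A)={a,b}  FIRST(B)={a}

FOLLOW iteration:
FOLLOW(S) := {$}
[1]
  A→B A A: FOLLOW(B) ⊇ FIRST(A) = {a,b}; new: +{a,b}
  A→B A A: FOLLOW(A) ⊇ FIRST(A) = {a,b}; new: +{a,b}
  A→b A c: FOLLOW(A) ⊇ FIRST(c) = {c}; new: +{c}
  S→A B c: FOLLOW(B) ⊇ FIRST(c) = {c}; new: +{c}
  FOLLOW[S]={$}  FOLLOW[A]={a,b,c}  FOLLOW[B]={a,b,c}
[2] done
  FOLLOW[S]={$}  FOLLOW[A]={a,b,c}  FOLLOW[B]={a,b,c}

FOLLOW(B) = ["a", "b", "c"]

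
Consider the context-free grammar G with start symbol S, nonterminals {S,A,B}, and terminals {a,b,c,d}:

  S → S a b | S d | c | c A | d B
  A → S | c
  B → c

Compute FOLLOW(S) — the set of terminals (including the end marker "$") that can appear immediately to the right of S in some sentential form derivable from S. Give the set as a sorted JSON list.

Compute FIRST by fixpoint:
pass 1:
  A via A→c: +{c}
  B via B→c: +{c}
  S via S→c: +{c}
  S via S→d B: +{d}
  S: {c,d}  A: {c}  B: {c}
pass 2:
  A via A→S: +{d}
  S: {c,d}  A: {c,d}  B: {c}
pass 3: (stable)
  S: {c,d}  A: {c,d}  B: {c}

FOLLOW sets:
FOLLOW(S) := {$}
pass 1:
  S→S a b: FOLLOW(S) ⊇ FIRST(a) = {a}; new: +{a}
  S→S d: FOLLOW(S) ⊇ FIRST(d) = {d}; new: +{d}
  S→c A: FOLLOW(A) ⊇ FOLLOW(S) ⊇ {$,a,d}; new: +{$,a,d}
  S→d B: FOLLOW(B) ⊇ FOLLOW(S) ⊇ {$,a,d}; new: +{$,a,d}
  FOLLOW[S]={$,a,d}  FOLLOW[A]={$,a,d}  FOLLOW[B]={$,a,d}
pass 2: (no change)
  FOLLOW[S]={$,a,d}  FOLLOW[A]={$,a,d}  FOLLOW[B]={$,a,d}

FOLLOW(S) = ["$", "a", "d"]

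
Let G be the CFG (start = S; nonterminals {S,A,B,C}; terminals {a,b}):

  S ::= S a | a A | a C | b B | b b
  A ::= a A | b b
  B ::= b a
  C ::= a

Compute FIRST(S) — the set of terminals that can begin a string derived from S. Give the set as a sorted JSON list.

FIRST sets, iterate to fixpoint:
round 1:
  A via A→a A: +{a}
  A via A→b b: +{b}
  B via B→b a: +{b}
  C via C→a: +{a}
  S via S→a A: +{a}
  S via S→b B: +{b}
  FIRST[S]={a,b}  FIRST[A]={a,b}  FIRST[B]={b}  FIRST[C]={a}
round 2: (stable)
  FIRST[S]={a,b}  FIRST[A]={a,b}  FIRST[B]={b}  FIRST[C]={a}

FIRST(S) = ["a", "b"]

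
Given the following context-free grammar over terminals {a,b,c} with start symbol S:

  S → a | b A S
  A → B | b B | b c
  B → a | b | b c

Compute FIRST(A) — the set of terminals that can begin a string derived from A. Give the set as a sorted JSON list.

FIRST sets, iterate to fixpoint:
round 1:
  A via A→b B: +{b}
  B via B→a: +{a}
  B via B→b: +{b}
  S via S→a: +{a}
  S via S→b A S: +{b}
  S: {a,b}  A: {b}  B: {a,b}
round 2:
  A via A→B: +{a}
  S: {a,b}  A: {a,b}  B: {a,b}
round 3: (stable)
  S: {a,b}  A: {a,b}  B: {a,b}

FIRST(A) = ["a", "b"]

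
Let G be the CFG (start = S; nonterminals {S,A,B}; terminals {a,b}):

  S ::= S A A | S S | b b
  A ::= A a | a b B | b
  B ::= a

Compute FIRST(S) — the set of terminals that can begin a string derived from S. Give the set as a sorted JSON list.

FIRST iteration:
[1]
  A via A→a b B: +{a}
  A via A→b: +{b}
  B via B→a: +{a}
  S via S→b b: +{b}
  FIRST(S)={b}  FIRST(A)={a,b}  FIRST(B)={a}
[2] done
  FIRST(S)={b}  FIRST(A)={a,b}  FIRST(B)={a}

FIRST(S) = ["b"]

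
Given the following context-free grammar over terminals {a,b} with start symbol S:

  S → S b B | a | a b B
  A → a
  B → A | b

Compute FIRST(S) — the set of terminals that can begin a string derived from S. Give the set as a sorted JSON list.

FIRST iteration:
[1]
  A via A→a: +{a}
  B via B→A: +{a}
  B via B→b: +{b}
  S via S→a: +{a}
  FIRST(S)={a}  FIRST(A)={a}  FIRST(B)={a,b}
[2] (no change)
  FIRST(S)={a}  FIRST(A)={a}  FIRST(B)={a,b}

FIRST(S) = ["a"]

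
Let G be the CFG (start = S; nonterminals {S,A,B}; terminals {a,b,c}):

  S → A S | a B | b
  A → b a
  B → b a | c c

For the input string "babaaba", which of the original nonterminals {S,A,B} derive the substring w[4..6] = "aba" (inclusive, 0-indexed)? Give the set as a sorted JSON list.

CNF form of G:
  S -> A S | T1 B | b
  A -> T0 T1
  B -> T0 T1 | T2 T2
  T0 -> b
  T1 -> a
  T2 -> c

CYK fill, restricted to cells inside w[4..6]:
  T[4,4] 'a' = {T1}  orig:{}
  T[5,5] 'b' = {S,T0}  orig:{S}
  T[6,6] 'a' = {T1}  orig:{}
  T[4,5] 'ab' = ∅
  T[5,6] 'ba' = {A,B}
  T[4,6] 'aba' = {S}

Original NTs in T[4,6] deriving "aba": ["S"]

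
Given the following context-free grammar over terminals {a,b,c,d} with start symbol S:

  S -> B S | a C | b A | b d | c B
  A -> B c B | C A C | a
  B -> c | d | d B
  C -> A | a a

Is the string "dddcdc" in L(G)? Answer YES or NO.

CNF form of G:
  S -> B S | T0 B | T2 C | T3 A | T3 T1
  A -> B X4 | C X5 | a
  B -> T1 B | c | d
  C -> B X6 | C X7 | T2 T2 | a
  T0 -> c
  T1 -> d
  T2 -> a
  T3 -> b
  X4 -> T0 B
  X5 -> A C
  X6 -> T0 B
  X7 -> A C

CYK table (by increasing span):
  cell(0,0) d: {B,T1}  orig:{B}
  cell(1,1) d: {B,T1}  orig:{B}
  cell(2,2) d: {B,T1}  orig:{B}
  cell(3,3) c: {B,T0}  orig:{B}
  cell(4,4) d: {B,T1}  orig:{B}
  cell(5,5) c: {B,T0}  orig:{B}
  cell(0,1) dd: {B}
  cell(1,2) dd: {B}
  cell(2,3) dc: {B}
  cell(3,4) cd: {S,X4,X6}  orig:{S}
  cell(4,5) dc: {B}
  cell(0,2) ddd: {B}
  cell(1,3) ddc: {B}
  cell(2,4) dcd: {A,C,S}
  cell(3,5) cdc: {S,X4,X6}  orig:{S}
  cell(0,3) dddc: {B}
  cell(1,4) ddcd: {A,C,S}
  cell(2,5) dcdc: {A,C,S}
  cell(0,4) dddcd: {A,C,S}
  cell(1,5) ddcdc: {A,C,S}
  cell(0,5) dddcdc: {A,C,S}

S ∈ T[0,5] ⇒ YES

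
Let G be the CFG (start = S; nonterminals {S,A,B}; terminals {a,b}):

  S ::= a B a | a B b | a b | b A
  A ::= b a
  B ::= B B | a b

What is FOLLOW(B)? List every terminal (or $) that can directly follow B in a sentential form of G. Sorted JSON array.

FIRST iteration:
round 1:
  A via A→b a: +{b}
  B via B→a b: +{a}
  S via S→a B a: +{a}
  S via S→b A: +{b}
  FIRST(S)={a,b}  FIRST(A)={b}  FIRST(B)={a}
round 2: (stable)
  FIRST(S)={a,b}  FIRST(A)={b}  FIRST(B)={a}

FOLLOW sets:
seed FOLLOW(S) with $
[1]
  B→B B: FOLLOW(B) ⊇ FIRST(B) = {a}; new: +{a}
  S→a B b: FOLLOW(B) ⊇ FIRST(b) = {b}; new: +{b}
  S→b A: FOLLOW(A) ⊇ FOLLOW(S) ⊇ {$}; new: +{$}
  FOLLOW[S]={$}  FOLLOW[A]={$}  FOLLOW[B]={a,b}
[2] done
  FOLLOW[S]={$}  FOLLOW[A]={$}  FOLLOW[B]={a,b}

FOLLOW(B) = ["a", "b"]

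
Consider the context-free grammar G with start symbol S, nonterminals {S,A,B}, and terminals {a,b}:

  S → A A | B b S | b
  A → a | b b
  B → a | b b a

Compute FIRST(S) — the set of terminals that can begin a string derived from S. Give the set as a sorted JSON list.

FIRST sets, iterate to fixpoint:
iter 1:
  A via A→a: +{a}
  A via A→b b: +{b}
  B via B→a: +{a}
  B via B→b b a: +{b}
  S via S→A A: +{a,b}
  FIRST(S)={a,b}  FIRST(A)={a,b}  FIRST(B)={a,b}
iter 2: — fixpoint
  FIRST(S)={a,b}  FIRST(A)={a,b}  FIRST(B)={a,b}

FIRST(S) = ["a", "b"]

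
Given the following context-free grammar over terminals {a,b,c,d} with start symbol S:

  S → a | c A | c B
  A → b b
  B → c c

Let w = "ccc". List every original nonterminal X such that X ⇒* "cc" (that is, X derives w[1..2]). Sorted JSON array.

Convert to CNF:
  S -> T1 A | T1 B | a
  A -> T0 T0
  B -> T1 T1
  T0 -> b
  T1 -> c

CYK fill (cells [i..j] with 1 ≤ i ≤ j ≤ 2 only):
  T[1,1] 'c' = {T1}  orig:{}
  T[2,2] 'c' = {T1}  orig:{}
  T[1,2] 'cc' = {B}

Original NTs in T[1,2] deriving "cc": ["B"]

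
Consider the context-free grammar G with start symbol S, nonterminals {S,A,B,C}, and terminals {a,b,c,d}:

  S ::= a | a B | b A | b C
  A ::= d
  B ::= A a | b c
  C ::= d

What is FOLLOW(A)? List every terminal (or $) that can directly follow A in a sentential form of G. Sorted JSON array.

Compute FIRST by fixpoint:
round 1:
  A via A→d: +{d}
  B via B→A a: +{d}
  B via B→b c: +{b}
  C via C→d: +{d}
  S via S→a: +{a}
  S via S→b A: +{b}
  FIRST[S]={a,b}  FIRST[A]={d}  FIRST[B]={b,d}  FIRST[C]={d}
round 2: — fixpoint
  FIRST[S]={a,b}  FIRST[A]={d}  FIRST[B]={b,d}  FIRST[C]={d}

FOLLOW sets:
seed FOLLOW(S) with $
round 1:
  B→A a: FOLLOW(A) ⊇ FIRST(a) = {a}; new: +{a}
  S→a B: FOLLOW(B) ⊇ FOLLOW(S) ⊇ {$}; new: +{$}
  S→b A: FOLLOW(A) ⊇ FOLLOW(S) ⊇ {$}; new: +{$}
  S→b C: FOLLOW(C) ⊇ FOLLOW(S) ⊇ {$}; new: +{$}
  FOLLOW(S)={$}  FOLLOW(A)={$,a}  FOLLOW(B)={$}  FOLLOW(C)={$}
round 2: (no change)
  FOLLOW(S)={$}  FOLLOW(A)={$,a}  FOLLOW(B)={$}  FOLLOW(C)={$}

FOLLOW(A) = ["$", "a"]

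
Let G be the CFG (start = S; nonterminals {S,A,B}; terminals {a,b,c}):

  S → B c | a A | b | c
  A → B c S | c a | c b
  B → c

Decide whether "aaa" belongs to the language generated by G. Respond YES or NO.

Convert to CNF:
  S -> B T0 | T1 A | b | c
  A -> B X3 | T0 T1 | T0 T2
  B -> c
  T0 -> c
  T1 -> a
  T2 -> b
  X3 -> T0 S

CYK table (by increasing span):
  cell(0,0) a: {T1}  orig:{}
  cell(1,1) a: {T1}  orig:{}
  cell(2,2) a: {T1}  orig:{}
  cell(0,1) aa: ∅
  cell(1,2) aa: ∅
  cell(0,2) aaa: ∅

S ∉ T[0,2] ⇒ NO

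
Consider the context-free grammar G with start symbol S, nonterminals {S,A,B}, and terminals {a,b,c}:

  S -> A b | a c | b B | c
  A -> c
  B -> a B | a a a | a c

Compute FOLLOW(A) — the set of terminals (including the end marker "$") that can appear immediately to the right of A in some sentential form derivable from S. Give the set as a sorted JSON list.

FIRST iteration:
[1]
  A via A→c: +{c}
  B via B→a B: +{a}
  S via S→A b: +{c}
  S via S→a c: +{a}
  S via S→b B: +{b}
  S: {a,b,c}  A: {c}  B: {a}
[2] (stable)
  S: {a,b,c}  A: {c}  B: {a}

FOLLOW sets:
seed FOLLOW(S) with $
[1]
  S→A b: FOLLOW(A) ⊇ FIRST(b) = {b}; new: +{b}
  S→b B: FOLLOW(B) ⊇ FOLLOW(S) ⊇ {$}; new: +{$}
  S: {$}  A: {b}  B: {$}
[2] — fixpoint
  S: {$}  A: {b}  B: {$}

FOLLOW(A) = ["b"]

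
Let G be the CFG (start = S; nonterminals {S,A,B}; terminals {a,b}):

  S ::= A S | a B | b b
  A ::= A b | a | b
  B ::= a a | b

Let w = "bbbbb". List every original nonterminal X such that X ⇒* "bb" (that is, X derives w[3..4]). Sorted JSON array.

CNF form of G:
  S -> A S | T0 T0 | T1 B
  A -> A T0 | a | b
  B -> T1 T1 | b
  T0 -> b
  T1 -> a

CYK fill, restricted to cells inside w[3..4]:
  T[3,3] 'b' = {A,B,T0}  orig:{A,B}
  T[4,4] 'b' = {A,B,T0}  orig:{A,B}
  T[3,4] 'bb' = {A,S}

Original NTs in T[3,4] deriving "bb": ["A", "S"]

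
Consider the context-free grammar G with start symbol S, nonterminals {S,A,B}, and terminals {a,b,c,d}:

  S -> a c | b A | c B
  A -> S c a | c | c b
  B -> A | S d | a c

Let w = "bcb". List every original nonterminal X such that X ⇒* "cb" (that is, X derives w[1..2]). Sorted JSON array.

CNF form of G:
  S -> T0 B | T1 T0 | T2 A
  A -> S X4 | T0 T2 | c
  B -> S T3 | S X5 | T0 T2 | T1 T0 | c
  T0 -> c
  T1 -> a
  T2 -> b
  T3 -> d
  X4 -> T0 T1
  X5 -> T0 T1

CYK table (by increasing span) (cells [i..j] with 1 ≤ i ≤ j ≤ 2 only):
  cell(1,1) c: {A,B,T0}  orig:{A,B}
  cell(2,2) b: {T2}  orig:{}
  cell(1,2) cb: {A,B}

Original NTs in T[1,2] deriving "cb": ["A", "B"]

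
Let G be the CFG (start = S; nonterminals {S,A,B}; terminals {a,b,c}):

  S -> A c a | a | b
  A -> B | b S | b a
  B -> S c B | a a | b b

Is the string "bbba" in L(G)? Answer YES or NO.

Convert to CNF:
  S -> A X5 | a | b
  A -> S X3 | T1 T1 | T2 S | T2 T1 | T2 T2
  B -> S X4 | T1 T1 | T2 T2
  T0 -> c
  T1 -> a
  T2 -> b
  X3 -> T0 B
  X4 -> T0 B
  X5 -> T0 T1

Fill CYK table bottom-up:
  cell(0,0) b: {S,T2}  orig:{S}
  cell(1,1) b: {S,T2}  orig:{S}
  cell(2,2) b: {S,T2}  orig:{S}
  cell(3,3) a: {S,T1}  orig:{S}
  cell(0,1) bb: {A,B}
  cell(1,2) bb: {A,B}
  cell(2,3) ba: {A}
  cell(0,2) bbb: ∅
  cell(1,3) bba: ∅
  cell(0,3) bbba: ∅

S ∉ T[0,3] ⇒ NO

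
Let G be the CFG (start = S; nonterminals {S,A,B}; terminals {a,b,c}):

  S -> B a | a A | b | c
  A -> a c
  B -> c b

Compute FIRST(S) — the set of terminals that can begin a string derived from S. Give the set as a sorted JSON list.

Compute FIRST by fixpoint:
round 1:
  A via A→a c: +{a}
  B via B→c b: +{c}
  S via S→B a: +{c}
  S via S→a A: +{a}
  S via S→b: +{b}
  FIRST[S]={a,b,c}  FIRST[A]={a}  FIRST[B]={c}
round 2: (stable)
  FIRST[S]={a,b,c}  FIRST[A]={a}  FIRST[B]={c}

FIRST(S) = ["a", "b", "c"]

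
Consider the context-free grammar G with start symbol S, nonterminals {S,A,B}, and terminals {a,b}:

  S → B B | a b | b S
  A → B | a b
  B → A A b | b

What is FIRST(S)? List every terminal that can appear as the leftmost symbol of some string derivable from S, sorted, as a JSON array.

Compute FIRST by fixpoint:
iter 1:
  A via A→a b: +{a}
  B via B→A A b: +{a}
  B via B→b: +{b}
  S via S→B B: +{a,b}
  FIRST[S]={a,b}  FIRST[A]={a}  FIRST[B]={a,b}
iter 2:
  A via A→B: +{b}
  FIRST[S]={a,b}  FIRST[A]={a,b}  FIRST[B]={a,b}
iter 3: done
  FIRST[S]={a,b}  FIRST[A]={a,b}  FIRST[B]={a,b}

FIRST(S) = ["a", "b"]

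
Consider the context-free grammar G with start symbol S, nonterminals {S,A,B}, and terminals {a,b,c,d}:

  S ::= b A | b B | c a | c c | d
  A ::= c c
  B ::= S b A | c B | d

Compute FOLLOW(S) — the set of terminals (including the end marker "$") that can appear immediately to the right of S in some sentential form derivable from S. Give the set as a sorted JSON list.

FIRST iteration:
iter 1:
  A via A→c c: +{c}
  B via B→c B: +{c}
  B via B→d: +{d}
  S via S→b A: +{b}
  S via S→c a: +{c}
  S via S→d: +{d}
  FIRST(S)={b,c,d}  FIRST(A)={c}  FIRST(B)={c,d}
iter 2:
  B via B→S b A: +{b}
  FIRST(S)={b,c,d}  FIRST(A)={c}  FIRST(B)={b,c,d}
iter 3: done
  FIRST(S)={b,c,d}  FIRST(A)={c}  FIRST(B)={b,c,d}

Compute FOLLOW by fixpoint:
FOLLOW(S) := {$}
iter 1:
  B→S b A: FOLLOW(S) ⊇ FIRST(b) = {b}; new: +{b}
  S→b A: FOLLOW(A) ⊇ FOLLOW(S) ⊇ {$,b}; new: +{$,b}
  S→b B: FOLLOW(B) ⊇ FOLLOW(S) ⊇ {$,b}; new: +{$,b}
  S: {$,b}  A: {$,b}  B: {$,b}
iter 2: — fixpoint
  S: {$,b}  A: {$,b}  B: {$,b}

FOLLOW(S) = ["$", "b"]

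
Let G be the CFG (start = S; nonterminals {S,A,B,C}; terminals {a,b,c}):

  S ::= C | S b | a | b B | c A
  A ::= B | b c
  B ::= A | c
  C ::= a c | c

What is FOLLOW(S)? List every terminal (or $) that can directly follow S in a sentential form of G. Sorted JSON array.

FIRST iteration:
[1]
  A via A→b c: +{b}
  B via B→A: +{b}
  B via B→c: +{c}
  C via C→a c: +{a}
  C via C→c: +{c}
  S via S→C: +{a,c}
  S via S→b B: +{b}
  S: {a,b,c}  A: {b}  B: {b,c}  C: {a,c}
[2]
  A via A→B: +{c}
  S: {a,b,c}  A: {b,c}  B: {b,c}  C: {a,c}
[3] (no change)
  S: {a,b,c}  A: {b,c}  B: {b,c}  C: {a,c}

FOLLOW iteration:
FOLLOW(S) := {$}
[1]
  S→C: FOLLOW(C) ⊇ FOLLOW(S) ⊇ {$}; new: +{$}
  S→S b: FOLLOW(S) ⊇ FIRST(b) = {b}; new: +{b}
  S→b B: FOLLOW(B) ⊇ FOLLOW(S) ⊇ {$,b}; new: +{$,b}
  S→c A: FOLLOW(A) ⊇ FOLLOW(S) ⊇ {$,b}; new: +{$,b}
  FOLLOW(S)={$,b}  FOLLOW(A)={$,b}  FOLLOW(B)={$,b}  FOLLOW(C)={$}
[2]
  S→C: FOLLOW(C) ⊇ FOLLOW(S) ⊇ {$,b}; new: +{b}
  FOLLOW(S)={$,b}  FOLLOW(A)={$,b}  FOLLOW(B)={$,b}  FOLLOW(C)={$,b}
[3] (no change)
  FOLLOW(S)={$,b}  FOLLOW(A)={$,b}  FOLLOW(B)={$,b}  FOLLOW(C)={$,b}

FOLLOW(S) = ["$", "b"]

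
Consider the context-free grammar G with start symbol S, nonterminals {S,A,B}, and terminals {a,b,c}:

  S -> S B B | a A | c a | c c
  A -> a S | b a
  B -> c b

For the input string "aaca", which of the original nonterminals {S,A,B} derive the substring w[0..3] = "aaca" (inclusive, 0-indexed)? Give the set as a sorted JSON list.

Convert to CNF:
  S -> S X3 | T0 A | T2 T0 | T2 T2
  A -> T0 S | T1 T0
  B -> T2 T1
  T0 -> a
  T1 -> b
  T2 -> c
  X3 -> B B

CYK fill (cells [i..j] with 0 ≤ i ≤ j ≤ 3 only):
  T[0,0] 'a' = {T0}  orig:{}
  T[1,1] 'a' = {T0}  orig:{}
  T[2,2] 'c' = {T2}  orig:{}
  T[3,3] 'a' = {T0}  orig:{}
  T[0,1] 'aa' = ∅
  T[1,2] 'ac' = ∅
  T[2,3] 'ca' = {S}
  T[0,2] 'aac' = ∅
  T[1,3] 'aca' = {A}
  T[0,3] 'aaca' = {S}

Original NTs in T[0,3] deriving "aaca": ["S"]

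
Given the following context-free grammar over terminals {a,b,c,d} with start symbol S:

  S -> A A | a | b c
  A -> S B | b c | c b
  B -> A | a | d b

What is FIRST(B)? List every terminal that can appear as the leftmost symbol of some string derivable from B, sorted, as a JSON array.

FIRST iteration:
[1]
  A via A→b c: +{b}
  A via A→c b: +{c}
  B via B→A: +{b,c}
  B via B→a: +{a}
  B via B→d b: +{d}
  S via S→A A: +{b,c}
  S via S→a: +{a}
  S: {a,b,c}  A: {b,c}  B: {a,b,c,d}
[2]
  A via A→S B: +{a}
  S: {a,b,c}  A: {a,b,c}  B: {a,b,c,d}
[3] (no change)
  S: {a,b,c}  A: {a,b,c}  B: {a,b,c,d}

FIRST(B) = ["a", "b", "c", "d"]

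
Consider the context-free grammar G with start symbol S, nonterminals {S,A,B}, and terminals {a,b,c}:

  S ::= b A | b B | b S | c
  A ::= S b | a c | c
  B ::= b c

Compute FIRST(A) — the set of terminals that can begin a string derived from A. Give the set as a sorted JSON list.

FIRST iteration:
iter 1:
  A via A→a c: +{a}
  A via A→c: +{c}
  B via B→b c: +{b}
  S via S→b A: +{b}
  S via S→c: +{c}
  S: {b,c}  A: {a,c}  B: {b}
iter 2:
  A via A→S b: +{b}
  S: {b,c}  A: {a,b,c}  B: {b}
iter 3: done
  S: {b,c}  A: {a,b,c}  B: {b}

FIRST(A) = ["a", "b", "c"]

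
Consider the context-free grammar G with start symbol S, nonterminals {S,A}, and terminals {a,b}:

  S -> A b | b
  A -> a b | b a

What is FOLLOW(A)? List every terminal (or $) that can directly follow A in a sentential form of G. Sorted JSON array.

FIRST iteration:
pass 1:
  A via A→a b: +{a}
  A via A→b a: +{b}
  S via S→A b: +{a,b}
  FIRST[S]={a,b}  FIRST[A]={a,b}
pass 2: done
  FIRST[S]={a,b}  FIRST[A]={a,b}

Compute FOLLOW by fixpoint:
initialize: $ ∈ FOLLOW(S)
iter 1:
  S→A b: FOLLOW(A) ⊇ FIRST(b) = {b}; new: +{b}
  FOLLOW(S)={$}  FOLLOW(A)={b}
iter 2: (no change)
  FOLLOW(S)={$}  FOLLOW(A)={b}

FOLLOW(A) = ["b"]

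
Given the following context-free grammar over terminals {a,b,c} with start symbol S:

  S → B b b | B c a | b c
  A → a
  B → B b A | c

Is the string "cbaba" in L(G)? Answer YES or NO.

CNF form of G:
  S -> B X4 | B X5 | T0 T1
  A -> a
  B -> B X3 | c
  T0 -> b
  T1 -> c
  T2 -> a
  X3 -> T0 A
  X4 -> T0 T0
  X5 -> T1 T2

Fill CYK table bottom-up:
  cell(0,0) c: {B,T1}  orig:{B}
  cell(1,1) b: {T0}  orig:{}
  cell(2,2) a: {A,T2}  orig:{A}
  cell(3,3) b: {T0}  orig:{}
  cell(4,4) a: {A,T2}  orig:{A}
  cell(0,1) cb: ∅
  cell(1,2) ba: {X3}  orig:{}
  cell(2,3) ab: ∅
  cell(3,4) ba: {X3}  orig:{}
  cell(0,2) cba: {B}
  cell(1,3) bab: ∅
  cell(2,4) aba: ∅
  cell(0,3) cbab: ∅
  cell(1,4) baba: ∅
  cell(0,4) cbaba: {B}

S ∉ T[0,4] ⇒ NO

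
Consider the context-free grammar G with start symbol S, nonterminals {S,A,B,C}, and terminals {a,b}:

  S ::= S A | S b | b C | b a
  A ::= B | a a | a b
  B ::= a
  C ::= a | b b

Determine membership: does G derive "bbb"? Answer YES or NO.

Convert to CNF:
  S -> S A | S T1 | T1 C | T1 T0
  A -> T0 T0 | T0 T1 | a
  B -> a
  C -> T1 T1 | a
  T0 -> a
  T1 -> b

CYK fill:
  T[0,0] 'b' = {T1}  orig:{}
  T[1,1] 'b' = {T1}  orig:{}
  T[2,2] 'b' = {T1}  orig:{}
  T[0,1] 'bb' = {C}
  T[1,2] 'bb' = {C}
  T[0,2] 'bbb' = {S}

S ∈ T[0,2] ⇒ YES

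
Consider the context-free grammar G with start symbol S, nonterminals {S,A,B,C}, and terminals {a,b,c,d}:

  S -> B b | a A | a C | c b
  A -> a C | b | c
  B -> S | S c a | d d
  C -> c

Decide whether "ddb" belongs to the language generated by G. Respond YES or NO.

Convert to CNF:
  S -> B T1 | T0 A | T0 C | T2 T1
  A -> T0 C | b | c
  B -> B T1 | S X4 | T0 A | T0 C | T2 T1 | T3 T3
  C -> c
  T0 -> a
  T1 -> b
  T2 -> c
  T3 -> d
  X4 -> T2 T0

Fill CYK table bottom-up:
  [0..0]={T3}  "d"  orig:{}
  [1..1]={T3}  "d"  orig:{}
  [2..2]={A,T1}  "b"  orig:{A}
  [0..1]={B}  "dd"
  [1..2]=∅  "db"
  [0..2]={B,S}  "ddb"

S ∈ T[0,2] ⇒ YES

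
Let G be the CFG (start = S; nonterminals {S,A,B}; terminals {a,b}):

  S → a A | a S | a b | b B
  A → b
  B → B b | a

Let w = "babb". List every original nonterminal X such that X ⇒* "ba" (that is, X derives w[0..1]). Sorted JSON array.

CNF form of G:
  S -> T0 B | T1 A | T1 S | T1 T0
  A -> b
  B -> B T0 | a
  T0 -> b
  T1 -> a

CYK fill — only the sub-triangle for w[0..1]:
  cell(0,0) b: {A,T0}  orig:{A}
  cell(1,1) a: {B,T1}  orig:{B}
  cell(0,1) ba: {S}

Original NTs in T[0,1] deriving "ba": ["S"]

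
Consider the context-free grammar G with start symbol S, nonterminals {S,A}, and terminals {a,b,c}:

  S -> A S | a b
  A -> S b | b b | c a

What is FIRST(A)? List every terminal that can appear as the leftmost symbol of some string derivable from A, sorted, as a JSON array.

Compute FIRST by fixpoint:
round 1:
  A via A→b b: +{b}
  A via A→c a: +{c}
  S via S→A S: +{b,c}
  S via S→a b: +{a}
  S: {a,b,c}  A: {b,c}
round 2:
  A via A→S b: +{a}
  S: {a,b,c}  A: {a,b,c}
round 3: (stable)
  S: {a,b,c}  A: {a,b,c}

FIRST(A) = ["a", "b", "c"]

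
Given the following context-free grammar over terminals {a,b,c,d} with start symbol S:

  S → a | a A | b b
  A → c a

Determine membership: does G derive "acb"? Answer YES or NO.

CNF form of G:
  S -> T1 A | T2 T2 | a
  A -> T0 T1
  T0 -> c
  T1 -> a
  T2 -> b

Fill CYK table bottom-up:
  [0..0]={S,T1}  "a"  orig:{S}
  [1..1]={T0}  "c"  orig:{}
  [2..2]={T2}  "b"  orig:{}
  [0..1]=∅  "ac"
  [1..2]=∅  "cb"
  [0..2]=∅  "acb"

S ∉ T[0,2] ⇒ NO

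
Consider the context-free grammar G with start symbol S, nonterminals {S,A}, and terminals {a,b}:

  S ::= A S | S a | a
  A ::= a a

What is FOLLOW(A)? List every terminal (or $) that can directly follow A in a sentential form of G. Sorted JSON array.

FIRST sets, iterate to fixpoint:
iter 1:
  A via A→a a: +{a}
  S via S→A S: +{a}
  FIRST(S)={a}  FIRST(A)={a}
iter 2: — fixpoint
  FIRST(S)={a}  FIRST(A)={a}

Compute FOLLOW by fixpoint:
seed FOLLOW(S) with $
pass 1:
  S→A S: FOLLOW(A) ⊇ FIRST(S) = {a}; new: +{a}
  S→S a: FOLLOW(S) ⊇ FIRST(a) = {a}; new: +{a}
  FOLLOW[S]={$,a}  FOLLOW[A]={a}
pass 2: — fixpoint
  FOLLOW[S]={$,a}  FOLLOW[A]={a}

FOLLOW(A) = ["a"]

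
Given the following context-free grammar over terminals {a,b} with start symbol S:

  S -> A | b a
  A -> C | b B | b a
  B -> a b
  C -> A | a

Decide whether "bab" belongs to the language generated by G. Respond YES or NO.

CNF form of G:
  S -> T0 B | T0 T1 | a
  A -> T0 B | T0 T1 | a
  B -> T1 T0
  C -> T0 B | T0 T1 | a
  T0 -> b
  T1 -> a

CYK fill:
  [0..0]={T0}  "b"  orig:{}
  [1..1]={A,C,S,T1}  "a"  orig:{A,C,S}
  [2..2]={T0}  "b"  orig:{}
  [0..1]={A,C,S}  "ba"
  [1..2]={B}  "ab"
  [0..2]={A,C,S}  "bab"

S ∈ T[0,2] ⇒ YES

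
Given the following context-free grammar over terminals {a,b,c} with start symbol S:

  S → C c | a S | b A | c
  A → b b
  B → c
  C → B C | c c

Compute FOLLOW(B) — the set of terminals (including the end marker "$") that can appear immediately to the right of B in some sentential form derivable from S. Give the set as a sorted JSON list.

Compute FIRST by fixpoint:
[1]
  A via A→b b: +{b}
  B via B→c: +{c}
  C via C→B C: +{c}
  S via S→C c: +{c}
  S via S→a S: +{a}
  S via S→b A: +{b}
  FIRST[S]={a,b,c}  FIRST[A]={b}  FIRST[B]={c}  FIRST[C]={c}
[2] — fixpoint
  FIRST[S]={a,b,c}  FIRST[A]={b}  FIRST[B]={c}  FIRST[C]={c}

FOLLOW iteration:
initialize: $ ∈ FOLLOW(S)
round 1:
  C→B C: FOLLOW(B) ⊇ FIRST(C) = {c}; new: +{c}
  S→C c: FOLLOW(C) ⊇ FIRST(c) = {c}; new: +{c}
  S→b A: FOLLOW(A) ⊇ FOLLOW(S) ⊇ {$}; new: +{$}
  S: {$}  A: {$}  B: {c}  C: {c}
round 2: done
  S: {$}  A: {$}  B: {c}  C: {c}

FOLLOW(B) = ["c"]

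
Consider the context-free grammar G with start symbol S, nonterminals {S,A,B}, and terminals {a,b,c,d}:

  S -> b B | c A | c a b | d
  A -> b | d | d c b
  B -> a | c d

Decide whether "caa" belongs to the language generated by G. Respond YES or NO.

Convert to CNF:
  S -> T1 A | T1 X5 | T2 B | d
  A -> T0 X4 | b | d
  B -> T1 T0 | a
  T0 -> d
  T1 -> c
  T2 -> b
  T3 -> a
  X4 -> T1 T2
  X5 -> T3 T2

Fill CYK table bottom-up:
  T[0,0] 'c' = {T1}  orig:{}
  T[1,1] 'a' = {B,T3}  orig:{B}
  T[2,2] 'a' = {B,T3}  orig:{B}
  T[0,1] 'ca' = ∅
  T[1,2] 'aa' = ∅
  T[0,2] 'caa' = ∅

S ∉ T[0,2] ⇒ NO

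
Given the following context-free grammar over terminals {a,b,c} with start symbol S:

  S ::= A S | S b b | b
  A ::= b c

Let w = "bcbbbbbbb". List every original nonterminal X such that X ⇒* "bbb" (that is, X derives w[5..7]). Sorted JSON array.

Convert to CNF:
  S -> A S | S X2 | b
  A -> T0 T1
  T0 -> b
  T1 -> c
  X2 -> T0 T0

Fill CYK table bottom-up — only the sub-triangle for w[5..7]:
  T[5,5] 'b' = {S,T0}  orig:{S}
  T[6,6] 'b' = {S,T0}  orig:{S}
  T[7,7] 'b' = {S,T0}  orig:{S}
  T[5,6] 'bb' = {X2}  orig:{}
  T[6,7] 'bb' = {X2}  orig:{}
  T[5,7] 'bbb' = {S}

Original NTs in T[5,7] deriving "bbb": ["S"]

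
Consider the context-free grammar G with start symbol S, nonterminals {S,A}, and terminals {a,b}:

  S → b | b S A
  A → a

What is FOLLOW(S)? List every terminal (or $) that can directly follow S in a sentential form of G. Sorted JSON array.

Compute FIRST by fixpoint:
[1]
  A via A→a: +{a}
  S via S→b: +{b}
  FIRST[S]={b}  FIRST[A]={a}
[2] (stable)
  FIRST[S]={b}  FIRST[A]={a}

FOLLOW iteration:
initialize: $ ∈ FOLLOW(S)
pass 1:
  S→b S A: FOLLOW(S) ⊇ FIRST(A) = {a}; new: +{a}
  S→b S A: FOLLOW(A) ⊇ FOLLOW(S) ⊇ {$,a}; new: +{$,a}
  FOLLOW[S]={$,a}  FOLLOW[A]={$,a}
pass 2: (stable)
  FOLLOW[S]={$,a}  FOLLOW[A]={$,a}

FOLLOW(S) = ["$", "a"]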